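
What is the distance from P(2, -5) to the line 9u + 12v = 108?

10

The normal to the line is n = (9, 12) with |n| = 15.
|n·P − 108| = |-42 − 108| = 150, so the distance is 150/15 = 10.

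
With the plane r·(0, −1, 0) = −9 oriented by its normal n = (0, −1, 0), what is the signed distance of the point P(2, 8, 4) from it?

1

n·P − (-9) = 1.
|n| = 1, so the signed distance is 1/1 = 1.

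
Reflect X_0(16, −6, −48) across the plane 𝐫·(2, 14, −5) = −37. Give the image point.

With n = (2, 14, −5), the signed offset is (n·X_0 − (-37))/|n|² = 225/225 = 1.
X_0' = X_0 − 2t·n = (16, −6, −48) − 2·(2, 14, −5) = (12, −34, −38).

(12, -34, -38)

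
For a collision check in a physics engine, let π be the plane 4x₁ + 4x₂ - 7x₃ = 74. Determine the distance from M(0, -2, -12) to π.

2/9

Normal vector n = (4, 4, -7), and n·(0, -2, -12) - 74 = 2.
|n| = √(16 + 16 + 49) = 9, so the distance is |2|/9 = 2/9.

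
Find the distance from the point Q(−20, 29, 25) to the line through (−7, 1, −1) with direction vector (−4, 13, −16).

3√181

Direction vector d = (−4, 13, −16).
AP = (−13, 28, 26), and AP × d = (−786, −312, −57).
|AP × d|² = 718389 and |d|² = 441, so the distance is √(718389/441) = √1629 = 3√181.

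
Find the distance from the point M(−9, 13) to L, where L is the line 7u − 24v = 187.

d = |7·(-9) + (-24)·13 − 187| / √(49 + 576) = |-562|/25 = 562/25.

562/25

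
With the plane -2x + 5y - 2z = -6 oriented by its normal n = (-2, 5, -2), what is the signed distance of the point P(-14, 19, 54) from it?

7√33/11

n·P − (-6) = 21.
|n| = √33, so the signed distance is 7√33/11.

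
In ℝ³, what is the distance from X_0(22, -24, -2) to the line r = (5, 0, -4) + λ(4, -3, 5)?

√419

Direction vector d = (4, -3, 5).
AP = (17, -24, 2); AP·d = 150, |AP|² = 869, |d|² = 50.
distance² = |AP|² − (AP·d)²/|d|² = 869 − 22500/50 = 419, so the distance is √419.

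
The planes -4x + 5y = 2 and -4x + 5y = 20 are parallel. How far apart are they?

With common normal n = (-4, 5, 0) (|n| = √41), the distance is |2 − 20|/|n| = 18/√41.

18/√41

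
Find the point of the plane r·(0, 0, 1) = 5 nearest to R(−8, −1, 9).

The perpendicular from R has direction n = (0, 0, 1): r = (−8, −1, 9) + λ(0, 0, 1).
Substitute into the plane: n·(R + λn) = 5 gives 9 + 1λ = 5, so λ = -4.
Foot = (−8, −1, 9) + (-4)·(0, 0, 1) = (−8, −1, 5).

(-8, -1, 5)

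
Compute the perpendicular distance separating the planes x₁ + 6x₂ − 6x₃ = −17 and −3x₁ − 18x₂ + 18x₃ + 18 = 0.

23√73/73

Divide the second equation by -3 to match normals: x₁ + 6x₂ − 6x₃ = 6.
Both planes have normal n = (1, 6, −6), |n| = √73. Any point on the first plane is at distance |6 − (-17)|/|n| = 23/√73 = 23√73/73 from the second.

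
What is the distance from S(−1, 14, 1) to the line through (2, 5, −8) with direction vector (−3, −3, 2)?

Direction vector d = (−3, −3, 2).
AP = (−3, 9, 9); AP·d = 0, |AP|² = 171, |d|² = 22.
distance² = |AP|² − (AP·d)²/|d|² = 171 − 0/22 = 171, so the distance is 3√19.

3√19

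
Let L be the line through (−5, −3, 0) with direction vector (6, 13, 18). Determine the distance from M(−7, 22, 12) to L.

Direction vector d = (6, 13, 18).
AP = (−2, 25, 12); AP·d = 529, |AP|² = 773, |d|² = 529.
distance² = |AP|² − (AP·d)²/|d|² = 773 − 279841/529 = 244, so the distance is 2√61.

2√61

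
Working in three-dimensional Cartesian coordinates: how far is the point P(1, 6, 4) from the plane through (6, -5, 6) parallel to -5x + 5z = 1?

Parallel planes share the normal n = (-5, 0, 5); since (6, -5, 6) lies on the plane, its equation is -5x + 5z = 0.
Then n·(1, 6, 4) - 0 = 15.
|n| = √(25 + 0 + 25) = 5√2, so the distance is |15|/(5√2) = 3√2/2.

3/√2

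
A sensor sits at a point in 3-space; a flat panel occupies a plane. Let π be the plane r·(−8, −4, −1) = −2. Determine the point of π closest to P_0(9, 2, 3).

(1, -2, 2)

The perpendicular from P_0 has direction n = (−8, −4, −1): r = (9, 2, 3) + t(−8, −4, −1).
Substitute into the plane: n·(P_0 + tn) = -2 gives -83 + 81t = -2, so t = 1.
Foot = (9, 2, 3) + 1·(−8, −4, −1) = (1, −2, 2).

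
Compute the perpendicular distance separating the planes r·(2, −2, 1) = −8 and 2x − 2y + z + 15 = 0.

7/3

Both planes have normal n = (2, −2, 1), |n| = 3. Any point on the first plane is at distance |(-15) − (-8)|/|n| = 7/3 from the second.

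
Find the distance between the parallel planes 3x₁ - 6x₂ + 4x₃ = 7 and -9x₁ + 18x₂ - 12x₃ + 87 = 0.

Divide the second equation by -3 to match normals: 3x₁ - 6x₂ + 4x₃ = 29.
With common normal n = (3, -6, 4) (|n| = √61), the distance is |7 − 29|/|n| = 22/√61 = 22√61/61.

22√61/61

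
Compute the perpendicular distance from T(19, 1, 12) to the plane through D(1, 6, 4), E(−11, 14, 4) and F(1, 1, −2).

DE = (−12, 8, 0) and DF = (0, −5, −6), so a normal is n = DE × DF = (−48, −72, 60).
Then n·(19, 1, 12) − (−240) = −24.
|n| = √(2304 + 5184 + 3600) = 12√77, so the distance is |-24|/(12√77) = 2/√77.

2√77/77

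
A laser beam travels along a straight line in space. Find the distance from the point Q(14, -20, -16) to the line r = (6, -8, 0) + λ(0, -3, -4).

Direction vector d = (0, -3, -4).
AP = (8, -12, -16); AP·d = 100, |AP|² = 464, |d|² = 25.
distance² = |AP|² − (AP·d)²/|d|² = 464 − 10000/25 = 64, so the distance is 8.

8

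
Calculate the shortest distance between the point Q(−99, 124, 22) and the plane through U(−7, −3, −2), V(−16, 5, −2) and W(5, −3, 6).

UV = (−9, 8, 0) and UW = (12, 0, 8), so a normal is n = UV × UW = (64, 72, −96).
n = (64, 72, −96); n·P − (-472) = 952; |n| = 136; distance = 952/136 = 7.

7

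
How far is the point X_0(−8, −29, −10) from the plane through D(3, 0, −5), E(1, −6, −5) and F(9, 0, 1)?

DE = (−2, −6, 0) and DF = (6, 0, 6), so a normal is n = DE × DF = (−36, 12, 36).
d = |(-36)·(-8) + 12·(-29) + 36·(-10) − (-288)| / √(1296 + 144 + 1296) = |-132| / (12√19) = 11/√19.

11√19/19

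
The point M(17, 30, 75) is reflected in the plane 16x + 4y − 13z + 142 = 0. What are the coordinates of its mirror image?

n = (16, 4, −13), |n|² = 441, n·M − (-142) = -441, so t = -441/441 = -1.
Foot F = M − (-1)·n = (33, 34, 62); the reflection is 2F − M = (49, 38, 49).

(49, 38, 49)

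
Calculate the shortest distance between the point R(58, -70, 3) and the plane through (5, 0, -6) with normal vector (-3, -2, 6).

5

The plane has equation n·(r − (5, 0, -6)) = 0, i.e. n·r = -51.
n = (-3, -2, 6); n·P − (-51) = 35; |n| = 7; distance = 35/7 = 5.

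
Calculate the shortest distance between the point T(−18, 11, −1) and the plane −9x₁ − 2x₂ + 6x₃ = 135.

n = (−9, −2, 6); n·P − 135 = -1; |n| = 11; distance = 1/11.

1/11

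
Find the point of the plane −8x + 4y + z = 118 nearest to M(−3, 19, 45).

(-1/3, 53/3, 134/3)

The perpendicular from M has direction n = (−8, 4, 1): r = (−3, 19, 45) + t(−8, 4, 1).
Substitute into the plane: n·(M + tn) = 118 gives 145 + 81t = 118, so t = -1/3.
Foot = (−3, 19, 45) + (-1/3)·(−8, 4, 1) = (−1/3, 53/3, 134/3).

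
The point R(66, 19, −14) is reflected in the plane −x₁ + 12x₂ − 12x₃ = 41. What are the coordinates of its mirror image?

With n = (−1, 12, −12), the signed offset is (n·R − 41)/|n|² = 289/289 = 1.
R' = R − 2t·n = (66, 19, −14) − 2·(−1, 12, −12) = (68, −5, 10).

(68, -5, 10)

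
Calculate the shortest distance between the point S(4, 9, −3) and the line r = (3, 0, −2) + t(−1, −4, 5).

Direction vector d = (−1, −4, 5).
AP = (1, 9, −1); AP·d = -42, |AP|² = 83, |d|² = 42.
distance² = |AP|² − (AP·d)²/|d|² = 83 − 1764/42 = 41, so the distance is √41.

√41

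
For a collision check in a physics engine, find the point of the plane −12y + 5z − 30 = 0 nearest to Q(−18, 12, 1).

n = (0, −12, 5), |n|² = 169, and n·Q − 30 = -169.
t = -169/169 = -1, so the foot is Q − t·n = (−18, 12, 1) − (-1)·(0, −12, 5) = (−18, 0, 6).

(-18, 0, 6)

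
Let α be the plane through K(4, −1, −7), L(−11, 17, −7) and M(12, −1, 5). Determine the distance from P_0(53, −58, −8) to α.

KL = (−15, 18, 0) and KM = (8, 0, 12), so a normal is n = KL × KM = (216, 180, −144).
d = |216·53 + 180·(-58) + (-144)·(-8) − 1692| / √(46656 + 32400 + 20736) = |468| / (36√77) = 13√77/77.

13/√77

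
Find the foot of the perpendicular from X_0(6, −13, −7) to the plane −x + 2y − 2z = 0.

n = (−1, 2, −2), |n|² = 9, and n·X_0 − 0 = -18.
t = -18/9 = -2, so the foot is X_0 − t·n = (6, −13, −7) − (-2)·(−1, 2, −2) = (4, −9, −11).

(4, -9, -11)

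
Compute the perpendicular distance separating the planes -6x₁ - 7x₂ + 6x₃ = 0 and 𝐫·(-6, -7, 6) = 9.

9/11

Both planes have normal n = (-6, -7, 6), |n| = 11. Any point on the first plane is at distance |9 − 0|/|n| = 9/11 from the second.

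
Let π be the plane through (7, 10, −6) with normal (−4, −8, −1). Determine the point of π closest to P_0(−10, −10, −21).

(2, 14, -18)

n = (−4, −8, −1), |n|² = 81, and n·P_0 − (-102) = 243.
t = 243/81 = 3, so the foot is P_0 − t·n = (−10, −10, −21) − 3·(−4, −8, −1) = (2, 14, −18).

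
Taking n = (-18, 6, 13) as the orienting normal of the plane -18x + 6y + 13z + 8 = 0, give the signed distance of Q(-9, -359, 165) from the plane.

n·Q − (-8) = 161.
|n| = 23, so the signed distance is 161/23 = 7.

7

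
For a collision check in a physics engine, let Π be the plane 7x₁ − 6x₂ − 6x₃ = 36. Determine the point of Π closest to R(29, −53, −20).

(-6, -23, 10)

The perpendicular from R has direction n = (7, −6, −6): r = (29, −53, −20) + t(7, −6, −6).
Substitute into the plane: n·(R + tn) = 36 gives 641 + 121t = 36, so t = -5.
Foot = (29, −53, −20) + (-5)·(7, −6, −6) = (−6, −23, 10).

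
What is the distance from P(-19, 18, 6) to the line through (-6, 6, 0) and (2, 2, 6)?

√233

A direction vector is d = (8, -4, 6).
AP = (-13, 12, 6); AP·d = -116, |AP|² = 349, |d|² = 116.
distance² = |AP|² − (AP·d)²/|d|² = 349 − 13456/116 = 233, so the distance is √233.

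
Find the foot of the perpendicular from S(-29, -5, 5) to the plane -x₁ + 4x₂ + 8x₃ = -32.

The perpendicular from S has direction n = (-1, 4, 8): r = (-29, -5, 5) + t(-1, 4, 8).
Substitute into the plane: n·(S + tn) = -32 gives 49 + 81t = -32, so t = -1.
Foot = (-29, -5, 5) + (-1)·(-1, 4, 8) = (-28, -9, -3).

(-28, -9, -3)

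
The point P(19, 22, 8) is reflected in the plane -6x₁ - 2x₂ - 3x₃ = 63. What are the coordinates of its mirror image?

(-41, 2, -22)

With n = (-6, -2, -3), the signed offset is (n·P − 63)/|n|² = -245/49 = -5.
P' = P − 2t·n = (19, 22, 8) − (-10)·(-6, -2, -3) = (-41, 2, -22).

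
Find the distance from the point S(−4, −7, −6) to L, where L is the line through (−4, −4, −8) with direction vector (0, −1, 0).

2

Direction vector d = (0, −1, 0).
AP = (0, −3, 2), and AP × d = (2, 0, 0).
|AP × d|² = 4 and |d|² = 1, so the distance is √4 = 2.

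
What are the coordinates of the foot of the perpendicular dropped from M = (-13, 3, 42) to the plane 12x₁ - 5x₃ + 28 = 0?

(11, 3, 32)

n = (12, 0, -5), |n|² = 169, and n·M − (-28) = -338.
t = -338/169 = -2, so the foot is M − t·n = (-13, 3, 42) − (-2)·(12, 0, -5) = (11, 3, 32).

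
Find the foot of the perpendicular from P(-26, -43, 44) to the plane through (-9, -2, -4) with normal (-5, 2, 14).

n = (-5, 2, 14), |n|² = 225, and n·P − (-15) = 675.
t = 675/225 = 3, so the foot is P − t·n = (-26, -43, 44) − 3·(-5, 2, 14) = (-11, -49, 2).

(-11, -49, 2)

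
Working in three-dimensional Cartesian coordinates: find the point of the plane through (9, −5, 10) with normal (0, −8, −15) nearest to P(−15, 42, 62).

(-15, 10, 2)

n = (0, −8, −15), |n|² = 289, and n·P − (-110) = -1156.
t = -1156/289 = -4, so the foot is P − t·n = (−15, 42, 62) − (-4)·(0, −8, −15) = (−15, 10, 2).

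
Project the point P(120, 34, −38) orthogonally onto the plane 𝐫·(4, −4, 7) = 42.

The perpendicular from P has direction n = (4, −4, 7): r = (120, 34, −38) + λ(4, −4, 7).
Substitute into the plane: n·(P + λn) = 42 gives 78 + 81λ = 42, so λ = -4/9.
Foot = (120, 34, −38) + (-4/9)·(4, −4, 7) = (1064/9, 322/9, −370/9).

(1064/9, 322/9, -370/9)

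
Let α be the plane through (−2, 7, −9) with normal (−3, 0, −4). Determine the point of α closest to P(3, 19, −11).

(54/25, 19, -303/25)

The perpendicular from P has direction n = (−3, 0, −4): r = (3, 19, −11) + t(−3, 0, −4).
Substitute into the plane: n·(P + tn) = 42 gives 35 + 25t = 42, so t = 7/25.
Foot = (3, 19, −11) + (7/25)·(−3, 0, −4) = (54/25, 19, −303/25).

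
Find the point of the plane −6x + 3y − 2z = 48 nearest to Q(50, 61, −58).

(44, 64, -60)

The perpendicular from Q has direction n = (−6, 3, −2): r = (50, 61, −58) + λ(−6, 3, −2).
Substitute into the plane: n·(Q + λn) = 48 gives -1 + 49λ = 48, so λ = 1.
Foot = (50, 61, −58) + 1·(−6, 3, −2) = (44, 64, −60).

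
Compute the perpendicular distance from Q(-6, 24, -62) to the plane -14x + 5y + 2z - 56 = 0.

8/5

n = (-14, 5, 2); n·P − 56 = 24; |n| = 15; distance = 24/15 = 8/5.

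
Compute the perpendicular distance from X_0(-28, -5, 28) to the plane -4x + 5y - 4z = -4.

21/√57

Normal vector n = (-4, 5, -4), and n·(-28, -5, 28) - (-4) = -21.
|n| = √(16 + 25 + 16) = √57, so the distance is |-21|/√57 = 21/√57.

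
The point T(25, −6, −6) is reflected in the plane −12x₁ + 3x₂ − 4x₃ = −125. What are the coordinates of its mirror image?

With n = (−12, 3, −4), the signed offset is (n·T − (-125))/|n|² = -169/169 = -1.
T' = T − 2t·n = (25, −6, −6) − (-2)·(−12, 3, −4) = (1, 0, −14).

(1, 0, -14)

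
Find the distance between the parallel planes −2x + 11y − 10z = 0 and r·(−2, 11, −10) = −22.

Both planes have normal n = (−2, 11, −10), |n| = 15. Any point on the first plane is at distance |(-22) − 0|/|n| = 22/15 from the second.

22/15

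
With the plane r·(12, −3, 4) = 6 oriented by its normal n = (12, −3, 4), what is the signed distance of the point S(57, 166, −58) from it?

-4

n·S − 6 = -52.
|n| = 13, so the signed distance is -52/13 = -4.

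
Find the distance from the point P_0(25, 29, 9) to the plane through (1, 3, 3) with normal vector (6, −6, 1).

The plane has equation n·(r − (1, 3, 3)) = 0, i.e. n·r = -9.
Then n·(25, 29, 9) − (−9) = −6.
|n| = √(36 + 36 + 1) = √73, so the distance is |-6|/√73 = 6√73/73.

6/√73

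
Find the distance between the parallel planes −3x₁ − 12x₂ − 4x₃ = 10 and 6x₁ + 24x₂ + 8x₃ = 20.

20/13

Divide the second equation by -2 to match normals: −3x₁ − 12x₂ − 4x₃ = -10.
With common normal n = (−3, −12, −4) (|n| = 13), the distance is |10 − (-10)|/|n| = 20/13.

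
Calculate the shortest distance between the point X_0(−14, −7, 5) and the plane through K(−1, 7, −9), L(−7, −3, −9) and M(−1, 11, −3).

KL = (−6, −10, 0) and KM = (0, 4, 6), so a normal is n = KL × KM = (−60, 36, −24).
Then n·(−14, −7, 5) − 528 = −60.
|n| = √(3600 + 1296 + 576) = 12√38, so the distance is |-60|/(12√38) = 5/√38.

5/√38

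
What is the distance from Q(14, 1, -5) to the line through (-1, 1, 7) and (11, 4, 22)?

A direction vector is d = (12, 3, 15).
AP = (15, 0, -12), and AP × d = (36, -369, 45).
|AP × d|² = 139482 and |d|² = 378, so the distance is √(139482/378) = √369 = 3√41.

3√41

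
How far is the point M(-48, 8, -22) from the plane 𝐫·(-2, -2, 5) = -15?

d = |(-2)·(-48) + (-2)·8 + 5·(-22) − (-15)| / √(4 + 4 + 25) = |-15| / √33 = 15/√33.

15/√33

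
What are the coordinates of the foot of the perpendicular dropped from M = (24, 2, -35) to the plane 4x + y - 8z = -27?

n = (4, 1, -8), |n|² = 81, and n·M − (-27) = 405.
t = 405/81 = 5, so the foot is M − t·n = (24, 2, -35) − 5·(4, 1, -8) = (4, -3, 5).

(4, -3, 5)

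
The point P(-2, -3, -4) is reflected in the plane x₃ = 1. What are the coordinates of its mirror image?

(-2, -3, 6)

With n = (0, 0, 1), the signed offset is (n·P − 1)/|n|² = -5/1 = -5.
P' = P − 2t·n = (-2, -3, -4) − (-10)·(0, 0, 1) = (-2, -3, 6).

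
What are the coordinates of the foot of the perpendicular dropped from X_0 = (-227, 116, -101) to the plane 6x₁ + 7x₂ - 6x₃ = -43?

(-2551/11, 1213/11, -1057/11)

The perpendicular from X_0 has direction n = (6, 7, -6): r = (-227, 116, -101) + μ(6, 7, -6).
Substitute into the plane: n·(X_0 + μn) = -43 gives 56 + 121μ = -43, so μ = -9/11.
Foot = (-227, 116, -101) + (-9/11)·(6, 7, -6) = (-2551/11, 1213/11, -1057/11).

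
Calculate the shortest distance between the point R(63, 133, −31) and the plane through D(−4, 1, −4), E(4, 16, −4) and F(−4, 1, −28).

3

DE = (8, 15, 0) and DF = (0, 0, −24), so a normal is n = DE × DF = (−360, 192, 0).
Then n·(63, 133, −31) − 1632 = 1224.
|n| = √(129600 + 36864 + 0) = 408, so the distance is |1224|/408 = 3.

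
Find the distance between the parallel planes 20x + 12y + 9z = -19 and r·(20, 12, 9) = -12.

7/25

With common normal n = (20, 12, 9) (|n| = 25), the distance is |(-19) − (-12)|/|n| = 7/25.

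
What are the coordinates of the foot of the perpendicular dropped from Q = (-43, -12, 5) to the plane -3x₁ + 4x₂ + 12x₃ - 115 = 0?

(-553/13, -164/13, 41/13)

n = (-3, 4, 12), |n|² = 169, and n·Q − 115 = 26.
t = 26/169 = 2/13, so the foot is Q − t·n = (-43, -12, 5) − (2/13)·(-3, 4, 12) = (-553/13, -164/13, 41/13).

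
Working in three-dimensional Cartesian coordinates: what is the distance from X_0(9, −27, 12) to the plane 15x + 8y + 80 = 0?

Normal vector n = (15, 8, 0), and n·(9, −27, 12) − (−80) = −1.
|n| = √(225 + 64 + 0) = 17, so the distance is |-1|/17 = 1/17.

1/17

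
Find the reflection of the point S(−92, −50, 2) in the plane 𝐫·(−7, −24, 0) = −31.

With n = (−7, −24, 0), the signed offset is (n·S − (-31))/|n|² = 1875/625 = 3.
S' = S − 2t·n = (−92, −50, 2) − 6·(−7, −24, 0) = (−50, 94, 2).

(-50, 94, 2)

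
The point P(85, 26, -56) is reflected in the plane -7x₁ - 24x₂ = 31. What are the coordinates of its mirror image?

(57, -70, -56)

n = (-7, -24, 0), |n|² = 625, n·P − 31 = -1250, so t = -1250/625 = -2.
Foot F = P − (-2)·n = (71, -22, -56); the reflection is 2F − P = (57, -70, -56).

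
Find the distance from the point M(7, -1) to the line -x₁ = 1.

8

The normal to the line is n = (-1, 0) with |n| = 1.
|n·M − 1| = |-7 − 1| = 8, so the distance is 8/1 = 8.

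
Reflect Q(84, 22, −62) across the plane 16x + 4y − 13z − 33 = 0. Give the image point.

(-76, -18, 68)

With n = (16, 4, −13), the signed offset is (n·Q − 33)/|n|² = 2205/441 = 5.
Q' = Q − 2t·n = (84, 22, −62) − 10·(16, 4, −13) = (−76, −18, 68).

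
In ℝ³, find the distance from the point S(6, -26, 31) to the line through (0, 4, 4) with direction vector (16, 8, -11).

Direction vector d = (16, 8, -11).
AP = (6, -30, 27); AP·d = -441, |AP|² = 1665, |d|² = 441.
distance² = |AP|² − (AP·d)²/|d|² = 1665 − 194481/441 = 1224, so the distance is 6√34.

6√34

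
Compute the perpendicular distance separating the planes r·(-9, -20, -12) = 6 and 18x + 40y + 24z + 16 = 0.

Divide the second equation by -2 to match normals: -9x - 20y - 12z = 8.
Both planes have normal n = (-9, -20, -12), |n| = 25. Any point on the first plane is at distance |8 − 6|/|n| = 2/25 from the second.

2/25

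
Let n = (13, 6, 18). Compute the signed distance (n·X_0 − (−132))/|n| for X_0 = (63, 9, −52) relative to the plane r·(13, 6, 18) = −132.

3

n·X_0 − (-132) = 69.
|n| = 23, so the signed distance is 69/23 = 3.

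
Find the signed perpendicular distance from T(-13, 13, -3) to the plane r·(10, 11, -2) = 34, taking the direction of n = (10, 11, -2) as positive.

-1

n·T − 34 = -15.
|n| = 15, so the signed distance is -15/15 = -1.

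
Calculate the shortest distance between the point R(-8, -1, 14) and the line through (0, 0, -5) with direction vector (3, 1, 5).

√286

Direction vector d = (3, 1, 5).
AP = (-8, -1, 19), and AP × d = (-24, 97, -5).
|AP × d|² = 10010 and |d|² = 35, so the distance is √(10010/35) = √286.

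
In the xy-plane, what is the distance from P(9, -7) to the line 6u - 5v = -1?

d = |6·9 + (-5)·(-7) − (-1)| / √(36 + 25) = |90|/√61 = 90√61/61.

90/√61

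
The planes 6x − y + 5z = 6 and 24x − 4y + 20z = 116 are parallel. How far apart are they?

23√62/62

Divide the second equation by 4 to match normals: 6x − y + 5z = 29.
With common normal n = (6, −1, 5) (|n| = √62), the distance is |6 − 29|/|n| = 23/√62.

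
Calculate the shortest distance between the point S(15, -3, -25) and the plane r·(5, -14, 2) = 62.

1/3

Normal vector n = (5, -14, 2), and n·(15, -3, -25) - 62 = 5.
|n| = √(25 + 196 + 4) = 15, so the distance is |5|/15 = 1/3.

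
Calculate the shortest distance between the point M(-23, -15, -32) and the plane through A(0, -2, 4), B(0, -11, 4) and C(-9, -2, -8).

16/5

AB = (0, -9, 0) and AC = (-9, 0, -12), so a normal is n = AB × AC = (108, 0, -81).
Then n·(-23, -15, -32) - (-324) = 432.
|n| = √(11664 + 0 + 6561) = 135, so the distance is |432|/135 = 16/5.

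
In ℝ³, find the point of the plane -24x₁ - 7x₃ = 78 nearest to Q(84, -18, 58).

(-12, -18, 30)

n = (-24, 0, -7), |n|² = 625, and n·Q − 78 = -2500.
t = -2500/625 = -4, so the foot is Q − t·n = (84, -18, 58) − (-4)·(-24, 0, -7) = (-12, -18, 30).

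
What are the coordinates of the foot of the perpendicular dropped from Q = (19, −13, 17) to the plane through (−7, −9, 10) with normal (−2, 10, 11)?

(283/15, -37/3, 266/15)

The perpendicular from Q has direction n = (−2, 10, 11): r = (19, −13, 17) + μ(−2, 10, 11).
Substitute into the plane: n·(Q + μn) = 34 gives 19 + 225μ = 34, so μ = 1/15.
Foot = (19, −13, 17) + (1/15)·(−2, 10, 11) = (283/15, −37/3, 266/15).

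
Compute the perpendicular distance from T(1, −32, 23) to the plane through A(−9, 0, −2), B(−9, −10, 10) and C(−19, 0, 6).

AB = (0, −10, 12) and AC = (−10, 0, 8), so a normal is n = AB × AC = (−80, −120, −100).
n = (−80, −120, −100); n·P − 920 = 540; |n| = 20√77; distance = 540/(20√77) = 27√77/77.

27√77/77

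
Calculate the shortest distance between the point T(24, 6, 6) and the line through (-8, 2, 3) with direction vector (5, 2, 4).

Direction vector d = (5, 2, 4).
AP = (32, 4, 3); AP·d = 180, |AP|² = 1049, |d|² = 45.
distance² = |AP|² − (AP·d)²/|d|² = 1049 − 32400/45 = 329, so the distance is √329.

√329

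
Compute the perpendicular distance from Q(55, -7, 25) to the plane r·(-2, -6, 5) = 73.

Normal vector n = (-2, -6, 5), and n·(55, -7, 25) - 73 = -16.
|n| = √(4 + 36 + 25) = √65, so the distance is |-16|/√65 = 16/√65.

16/√65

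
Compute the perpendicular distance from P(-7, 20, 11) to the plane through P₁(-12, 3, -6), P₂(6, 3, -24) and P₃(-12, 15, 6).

5/√3

P₁P₂ = (18, 0, -18) and P₁P₃ = (0, 12, 12), so a normal is n = P₁P₂ × P₁P₃ = (216, -216, 216).
Then n·(-7, 20, 11) - (-4536) = 1080.
|n| = √(46656 + 46656 + 46656) = 216√3, so the distance is |1080|/(216√3) = 5√3/3.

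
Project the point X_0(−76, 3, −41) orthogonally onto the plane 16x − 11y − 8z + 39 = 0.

n = (16, −11, −8), |n|² = 441, and n·X_0 − (-39) = -882.
t = -882/441 = -2, so the foot is X_0 − t·n = (−76, 3, −41) − (-2)·(16, −11, −8) = (−44, −19, −57).

(-44, -19, -57)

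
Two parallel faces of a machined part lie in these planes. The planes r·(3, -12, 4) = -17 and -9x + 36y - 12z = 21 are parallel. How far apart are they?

10/13

Divide the second equation by -3 to match normals: 3x - 12y + 4z = -7.
With common normal n = (3, -12, 4) (|n| = 13), the distance is |(-17) − (-7)|/|n| = 10/13.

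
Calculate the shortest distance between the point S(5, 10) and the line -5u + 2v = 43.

48/√29

The normal to the line is n = (-5, 2) with |n| = √29.
|n·S − 43| = |-5 − 43| = 48, so the distance is 48/√29 = 48√29/29.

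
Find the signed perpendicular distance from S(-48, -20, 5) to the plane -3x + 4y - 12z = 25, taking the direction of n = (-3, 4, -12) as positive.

n·S − 25 = -21.
|n| = 13, so the signed distance is -21/13.

-21/13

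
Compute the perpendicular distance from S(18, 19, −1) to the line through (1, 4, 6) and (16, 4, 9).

√329

A direction vector is d = (15, 0, 3).
AP = (17, 15, −7), and AP × d = (45, −156, −225).
|AP × d|² = 76986 and |d|² = 234, so the distance is √(76986/234) = √329.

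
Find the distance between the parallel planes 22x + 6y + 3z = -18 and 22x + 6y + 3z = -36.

18/23

Both planes have normal n = (22, 6, 3), |n| = 23. Any point on the first plane is at distance |(-36) − (-18)|/|n| = 18/23 from the second.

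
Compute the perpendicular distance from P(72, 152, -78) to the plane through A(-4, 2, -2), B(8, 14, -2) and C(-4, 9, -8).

AB = (12, 12, 0) and AC = (0, 7, -6), so a normal is n = AB × AC = (-72, 72, 84).
d = |(-72)·72 + 72·152 + 84·(-78) − 264| / √(5184 + 5184 + 7056) = |-1056| / 132 = 8.

8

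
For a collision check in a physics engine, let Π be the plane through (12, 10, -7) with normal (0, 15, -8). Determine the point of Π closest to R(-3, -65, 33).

n = (0, 15, -8), |n|² = 289, and n·R − 206 = -1445.
t = -1445/289 = -5, so the foot is R − t·n = (-3, -65, 33) − (-5)·(0, 15, -8) = (-3, 10, -7).

(-3, 10, -7)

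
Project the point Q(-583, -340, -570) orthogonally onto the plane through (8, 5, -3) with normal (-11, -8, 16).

(-4048/7, -2356/7, -4038/7)

n = (-11, -8, 16), |n|² = 441, and n·Q − (-176) = 189.
t = 189/441 = 3/7, so the foot is Q − t·n = (-583, -340, -570) − (3/7)·(-11, -8, 16) = (-4048/7, -2356/7, -4038/7).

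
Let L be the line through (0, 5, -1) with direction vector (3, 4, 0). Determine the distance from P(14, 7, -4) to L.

Direction vector d = (3, 4, 0).
AP = (14, 2, -3), and AP × d = (12, -9, 50).
|AP × d|² = 2725 and |d|² = 25, so the distance is √(2725/25) = √109.

√109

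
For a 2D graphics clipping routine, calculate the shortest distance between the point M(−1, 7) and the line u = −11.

10

d = |1·(-1) + 0·7 − (-11)| / √(1 + 0) = |10|/1 = 10.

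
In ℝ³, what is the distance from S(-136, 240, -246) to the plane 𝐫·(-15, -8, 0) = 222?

6

n = (-15, -8, 0); n·P − 222 = -102; |n| = 17; distance = 102/17 = 6.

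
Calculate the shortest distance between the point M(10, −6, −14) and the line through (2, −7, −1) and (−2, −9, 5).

A direction vector is d = (−4, −2, 6).
AP = (8, 1, −13), and AP × d = (−20, 4, −12).
|AP × d|² = 560 and |d|² = 56, so the distance is √(560/56) = √10.

√10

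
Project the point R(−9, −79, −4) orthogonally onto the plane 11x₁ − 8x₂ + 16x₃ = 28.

n = (11, −8, 16), |n|² = 441, and n·R − 28 = 441.
t = 441/441 = 1, so the foot is R − t·n = (−9, −79, −4) − 1·(11, −8, 16) = (−20, −71, −20).

(-20, -71, -20)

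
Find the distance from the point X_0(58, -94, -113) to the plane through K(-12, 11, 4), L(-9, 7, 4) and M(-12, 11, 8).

7

KL = (3, -4, 0) and KM = (0, 0, 4), so a normal is n = KL × KM = (-16, -12, 0).
d = |(-16)·58 + (-12)·(-94) − 60| / √(256 + 144 + 0) = |140| / 20 = 7.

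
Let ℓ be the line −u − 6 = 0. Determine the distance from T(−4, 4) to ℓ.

d = |(-1)·(-4) + 0·4 − 6| / √(1 + 0) = |-2|/1 = 2.

2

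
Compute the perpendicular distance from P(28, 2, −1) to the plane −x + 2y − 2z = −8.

14/3

n = (−1, 2, −2); n·P − (-8) = -14; |n| = 3; distance = 14/3.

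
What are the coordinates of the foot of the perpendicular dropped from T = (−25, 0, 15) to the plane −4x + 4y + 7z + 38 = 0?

n = (−4, 4, 7), |n|² = 81, and n·T − (-38) = 243.
t = 243/81 = 3, so the foot is T − t·n = (−25, 0, 15) − 3·(−4, 4, 7) = (−13, −12, −6).

(-13, -12, -6)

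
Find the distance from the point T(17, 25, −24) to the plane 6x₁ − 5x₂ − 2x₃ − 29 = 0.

4√65/65

Normal vector n = (6, −5, −2), and n·(17, 25, −24) − 29 = −4.
|n| = √(36 + 25 + 4) = √65, so the distance is |-4|/√65 = 4√65/65.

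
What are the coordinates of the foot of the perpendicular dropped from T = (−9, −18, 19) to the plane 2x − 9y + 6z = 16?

The perpendicular from T has direction n = (2, −9, 6): r = (−9, −18, 19) + t(2, −9, 6).
Substitute into the plane: n·(T + tn) = 16 gives 258 + 121t = 16, so t = -2.
Foot = (−9, −18, 19) + (-2)·(2, −9, 6) = (−13, 0, 7).

(-13, 0, 7)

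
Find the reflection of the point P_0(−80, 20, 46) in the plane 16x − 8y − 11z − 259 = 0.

(80, -60, -64)

With n = (16, −8, −11), the signed offset is (n·P_0 − 259)/|n|² = -2205/441 = -5.
P_0' = P_0 − 2t·n = (−80, 20, 46) − (-10)·(16, −8, −11) = (80, −60, −64).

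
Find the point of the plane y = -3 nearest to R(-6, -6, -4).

(-6, -3, -4)

n = (0, 1, 0), |n|² = 1, and n·R − (-3) = -3.
t = -3/1 = -3, so the foot is R − t·n = (-6, -6, -4) − (-3)·(0, 1, 0) = (-6, -3, -4).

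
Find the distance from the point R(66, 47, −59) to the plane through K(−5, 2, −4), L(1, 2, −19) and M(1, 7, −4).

5√65/13

KL = (6, 0, −15) and KM = (6, 5, 0), so a normal is n = KL × KM = (75, −90, 30).
Then n·(66, 47, −59) − (−675) = −375.
|n| = √(5625 + 8100 + 900) = 15√65, so the distance is |-375|/(15√65) = 5√65/13.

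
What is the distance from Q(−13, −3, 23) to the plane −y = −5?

8

Normal vector n = (0, −1, 0), and n·(−13, −3, 23) − (−5) = 8.
|n| = √(0 + 1 + 0) = 1, so the distance is |8|/1 = 8.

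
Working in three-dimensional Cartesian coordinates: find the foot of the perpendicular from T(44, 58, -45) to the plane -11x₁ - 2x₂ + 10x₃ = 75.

(-11, 48, 5)

The perpendicular from T has direction n = (-11, -2, 10): r = (44, 58, -45) + t(-11, -2, 10).
Substitute into the plane: n·(T + tn) = 75 gives -1050 + 225t = 75, so t = 5.
Foot = (44, 58, -45) + 5·(-11, -2, 10) = (-11, 48, 5).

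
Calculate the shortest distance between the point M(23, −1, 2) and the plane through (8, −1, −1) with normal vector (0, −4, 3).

9/5

The plane has equation n·(r − (8, −1, −1)) = 0, i.e. n·r = 1.
Then n·(23, −1, 2) − 1 = 9.
|n| = √(0 + 16 + 9) = 5, so the distance is |9|/5 = 9/5.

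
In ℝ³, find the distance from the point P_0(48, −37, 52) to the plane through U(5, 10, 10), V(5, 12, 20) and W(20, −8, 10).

19√62/62

UV = (0, 2, 10) and UW = (15, −18, 0), so a normal is n = UV × UW = (180, 150, −30).
Then n·(48, −37, 52) − 2100 = −570.
|n| = √(32400 + 22500 + 900) = 30√62, so the distance is |-570|/(30√62) = 19√62/62.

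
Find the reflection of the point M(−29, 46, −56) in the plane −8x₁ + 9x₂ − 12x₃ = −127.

n = (−8, 9, −12), |n|² = 289, n·M − (-127) = 1445, so t = 1445/289 = 5.
Foot F = M − 5·n = (11, 1, 4); the reflection is 2F − M = (51, −44, 64).

(51, -44, 64)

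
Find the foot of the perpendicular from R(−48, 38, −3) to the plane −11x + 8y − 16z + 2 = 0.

The perpendicular from R has direction n = (−11, 8, −16): r = (−48, 38, −3) + λ(−11, 8, −16).
Substitute into the plane: n·(R + λn) = -2 gives 880 + 441λ = -2, so λ = -2.
Foot = (−48, 38, −3) + (-2)·(−11, 8, −16) = (−26, 22, 29).

(-26, 22, 29)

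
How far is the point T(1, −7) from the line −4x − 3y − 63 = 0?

46/5

d = |(-4)·1 + (-3)·(-7) − 63| / √(16 + 9) = |-46|/5 = 46/5.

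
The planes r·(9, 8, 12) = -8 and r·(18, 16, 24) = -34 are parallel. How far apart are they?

Divide the second equation by 2 to match normals: 9x + 8y + 12z = -17.
With common normal n = (9, 8, 12) (|n| = 17), the distance is |(-8) − (-17)|/|n| = 9/17.

9/17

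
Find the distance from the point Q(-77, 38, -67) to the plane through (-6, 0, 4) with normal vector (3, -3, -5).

28/√43

The plane has equation n·(r − (-6, 0, 4)) = 0, i.e. n·r = -38.
n = (3, -3, -5); n·P − (-38) = 28; |n| = √43; distance = 28/√43 = 28√43/43.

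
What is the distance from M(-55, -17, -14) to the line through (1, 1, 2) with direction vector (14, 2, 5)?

Direction vector d = (14, 2, 5).
AP = (-56, -18, -16), and AP × d = (-58, 56, 140).
|AP × d|² = 26100 and |d|² = 225, so the distance is √(26100/225) = √116 = 2√29.

2√29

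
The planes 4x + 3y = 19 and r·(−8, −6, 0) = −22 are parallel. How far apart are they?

Divide the second equation by -2 to match normals: 4x + 3y = 11.
With common normal n = (4, 3, 0) (|n| = 5), the distance is |19 − 11|/|n| = 8/5.

8/5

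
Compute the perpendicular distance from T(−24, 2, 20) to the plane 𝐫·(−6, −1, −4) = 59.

3√53/53

Normal vector n = (−6, −1, −4), and n·(−24, 2, 20) − 59 = 3.
|n| = √(36 + 1 + 16) = √53, so the distance is |3|/√53 = 3/√53.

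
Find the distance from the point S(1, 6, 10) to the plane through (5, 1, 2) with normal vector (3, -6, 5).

The plane has equation n·(r − (5, 1, 2)) = 0, i.e. n·r = 19.
Then n·(1, 6, 10) - 19 = -2.
|n| = √(9 + 36 + 25) = √70, so the distance is |-2|/√70 = √70/35.

√70/35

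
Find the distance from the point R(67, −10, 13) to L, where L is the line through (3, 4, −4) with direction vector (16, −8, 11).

6√17

Direction vector d = (16, −8, 11).
AP = (64, −14, 17); AP·d = 1323, |AP|² = 4581, |d|² = 441.
distance² = |AP|² − (AP·d)²/|d|² = 4581 − 1750329/441 = 612, so the distance is 6√17.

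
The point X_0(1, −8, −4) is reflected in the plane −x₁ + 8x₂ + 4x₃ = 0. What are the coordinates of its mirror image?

(-1, 8, 4)

With n = (−1, 8, 4), the signed offset is (n·X_0 − 0)/|n|² = -81/81 = -1.
X_0' = X_0 − 2t·n = (1, −8, −4) − (-2)·(−1, 8, 4) = (−1, 8, 4).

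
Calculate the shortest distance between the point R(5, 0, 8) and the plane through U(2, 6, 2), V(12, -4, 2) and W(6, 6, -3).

UV = (10, -10, 0) and UW = (4, 0, -5), so a normal is n = UV × UW = (50, 50, 40).
d = |50·5 + 50·0 + 40·8 − 480| / √(2500 + 2500 + 1600) = |90| / (10√66) = 9/√66.

9/√66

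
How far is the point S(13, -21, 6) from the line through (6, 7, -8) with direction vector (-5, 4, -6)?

Direction vector d = (-5, 4, -6).
AP = (7, -28, 14), and AP × d = (112, -28, -112).
|AP × d|² = 25872 and |d|² = 77, so the distance is √(25872/77) = √336 = 4√21.

4√21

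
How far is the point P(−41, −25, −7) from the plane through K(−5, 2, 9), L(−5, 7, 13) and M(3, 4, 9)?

KL = (0, 5, 4) and KM = (8, 2, 0), so a normal is n = KL × KM = (−8, 32, −40).
Then n·(−41, −25, −7) − (−256) = 64.
|n| = √(64 + 1024 + 1600) = 8√42, so the distance is |64|/(8√42) = 4√42/21.

8/√42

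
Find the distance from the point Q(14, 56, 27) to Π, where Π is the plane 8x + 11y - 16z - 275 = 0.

1

Normal vector n = (8, 11, -16), and n·(14, 56, 27) - 275 = 21.
|n| = √(64 + 121 + 256) = 21, so the distance is |21|/21 = 1.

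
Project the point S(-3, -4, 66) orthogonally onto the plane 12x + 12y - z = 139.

The perpendicular from S has direction n = (12, 12, -1): r = (-3, -4, 66) + t(12, 12, -1).
Substitute into the plane: n·(S + tn) = 139 gives -150 + 289t = 139, so t = 1.
Foot = (-3, -4, 66) + 1·(12, 12, -1) = (9, 8, 65).

(9, 8, 65)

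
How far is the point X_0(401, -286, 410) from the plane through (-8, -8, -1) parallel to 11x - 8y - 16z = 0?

7

Parallel planes share the normal n = (11, -8, -16); since (-8, -8, -1) lies on the plane, its equation is 11x - 8y - 16z = -8.
Then n·(401, -286, 410) - (-8) = 147.
|n| = √(121 + 64 + 256) = 21, so the distance is |147|/21 = 7.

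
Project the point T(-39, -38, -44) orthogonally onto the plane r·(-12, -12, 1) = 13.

(-3, -2, -47)

The perpendicular from T has direction n = (-12, -12, 1): r = (-39, -38, -44) + μ(-12, -12, 1).
Substitute into the plane: n·(T + μn) = 13 gives 880 + 289μ = 13, so μ = -3.
Foot = (-39, -38, -44) + (-3)·(-12, -12, 1) = (-3, -2, -47).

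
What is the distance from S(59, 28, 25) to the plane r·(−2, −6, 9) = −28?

3

Normal vector n = (−2, −6, 9), and n·(59, 28, 25) − (−28) = −33.
|n| = √(4 + 36 + 81) = 11, so the distance is |-33|/11 = 3.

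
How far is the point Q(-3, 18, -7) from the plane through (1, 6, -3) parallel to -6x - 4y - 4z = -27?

4√17/17

Parallel planes share the normal n = (-6, -4, -4); since (1, 6, -3) lies on the plane, its equation is -6x - 4y - 4z = -18.
Then n·(-3, 18, -7) - (-18) = -8.
|n| = √(36 + 16 + 16) = 2√17, so the distance is |-8|/(2√17) = 4√17/17.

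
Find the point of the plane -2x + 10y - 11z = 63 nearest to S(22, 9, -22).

n = (-2, 10, -11), |n|² = 225, and n·S − 63 = 225.
t = 225/225 = 1, so the foot is S − t·n = (22, 9, -22) − 1·(-2, 10, -11) = (24, -1, -11).

(24, -1, -11)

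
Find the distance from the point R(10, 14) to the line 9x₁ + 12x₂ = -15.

91/5

The normal to the line is n = (9, 12) with |n| = 15.
|n·R − (-15)| = |258 − (-15)| = 273, so the distance is 273/15 = 91/5.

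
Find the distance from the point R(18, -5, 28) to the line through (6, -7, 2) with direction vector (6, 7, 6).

2√85

Direction vector d = (6, 7, 6).
AP = (12, 2, 26); AP·d = 242, |AP|² = 824, |d|² = 121.
distance² = |AP|² − (AP·d)²/|d|² = 824 − 58564/121 = 340, so the distance is 2√85.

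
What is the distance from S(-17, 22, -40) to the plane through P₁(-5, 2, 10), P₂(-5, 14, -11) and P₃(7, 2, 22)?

4/3

P₁P₂ = (0, 12, -21) and P₁P₃ = (12, 0, 12), so a normal is n = P₁P₂ × P₁P₃ = (144, -252, -144).
Then n·(-17, 22, -40) - (-2664) = 432.
|n| = √(20736 + 63504 + 20736) = 324, so the distance is |432|/324 = 4/3.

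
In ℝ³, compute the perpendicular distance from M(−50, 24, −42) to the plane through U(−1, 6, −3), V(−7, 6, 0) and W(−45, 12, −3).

UV = (−6, 0, 3) and UW = (−44, 6, 0), so a normal is n = UV × UW = (−18, −132, −36).
n = (−18, −132, −36); n·P − (-666) = -90; |n| = 138; distance = 90/138 = 15/23.

15/23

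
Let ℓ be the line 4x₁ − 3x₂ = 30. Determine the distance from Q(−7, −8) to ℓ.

The normal to the line is n = (4, −3) with |n| = 5.
|n·Q − 30| = |-4 − 30| = 34, so the distance is 34/5.

34/5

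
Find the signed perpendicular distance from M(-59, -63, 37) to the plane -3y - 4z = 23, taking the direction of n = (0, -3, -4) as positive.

n·M − 23 = 18.
|n| = 5, so the signed distance is 18/5.

18/5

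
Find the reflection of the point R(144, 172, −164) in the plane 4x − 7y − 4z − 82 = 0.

(448/3, 488/3, -508/3)

n = (4, −7, −4), |n|² = 81, n·R − 82 = -54, so t = -54/81 = -2/3.
Foot F = R − (-2/3)·n = (440/3, 502/3, −500/3); the reflection is 2F − R = (448/3, 488/3, −508/3).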